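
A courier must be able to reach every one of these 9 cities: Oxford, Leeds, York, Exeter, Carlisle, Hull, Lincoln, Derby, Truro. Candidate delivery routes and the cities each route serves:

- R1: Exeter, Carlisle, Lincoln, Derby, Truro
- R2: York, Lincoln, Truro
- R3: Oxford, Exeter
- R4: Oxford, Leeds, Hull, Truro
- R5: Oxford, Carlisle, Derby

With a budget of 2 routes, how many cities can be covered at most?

Choosing R1, R4 covers {Oxford, Leeds, Exeter, Carlisle, Hull, Lincoln, Derby, Truro} — 8 cities.
No choice of 2 routes does better; here York is left uncovered.

8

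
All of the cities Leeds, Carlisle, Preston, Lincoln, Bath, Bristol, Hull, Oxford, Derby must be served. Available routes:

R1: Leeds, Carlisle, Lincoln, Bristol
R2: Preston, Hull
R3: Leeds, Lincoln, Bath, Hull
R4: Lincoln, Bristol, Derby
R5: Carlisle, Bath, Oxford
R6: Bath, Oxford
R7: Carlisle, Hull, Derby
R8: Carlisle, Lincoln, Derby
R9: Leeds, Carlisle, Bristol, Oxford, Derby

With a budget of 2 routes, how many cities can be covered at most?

8

Choosing R3, R9 covers {Leeds, Carlisle, Lincoln, Bath, Bristol, Hull, Oxford, Derby} — 8 cities.
No choice of 2 routes does better; here Preston is left uncovered.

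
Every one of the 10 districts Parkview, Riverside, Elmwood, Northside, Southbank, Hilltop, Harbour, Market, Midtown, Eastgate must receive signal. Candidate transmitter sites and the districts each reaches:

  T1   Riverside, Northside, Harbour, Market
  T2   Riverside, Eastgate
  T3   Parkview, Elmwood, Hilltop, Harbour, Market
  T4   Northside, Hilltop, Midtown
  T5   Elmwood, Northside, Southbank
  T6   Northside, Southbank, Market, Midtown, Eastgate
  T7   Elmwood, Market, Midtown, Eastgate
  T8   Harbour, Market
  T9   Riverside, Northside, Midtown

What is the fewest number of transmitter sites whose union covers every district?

T1, T3, T6 together cover {Parkview, Riverside, Elmwood, Northside, Southbank, Hilltop, Harbour, Market, Midtown, Eastgate} — every district.
No 2 of the 9 transmitter sites cover everything (all 36 pairs fall short), so 3 is minimum.

3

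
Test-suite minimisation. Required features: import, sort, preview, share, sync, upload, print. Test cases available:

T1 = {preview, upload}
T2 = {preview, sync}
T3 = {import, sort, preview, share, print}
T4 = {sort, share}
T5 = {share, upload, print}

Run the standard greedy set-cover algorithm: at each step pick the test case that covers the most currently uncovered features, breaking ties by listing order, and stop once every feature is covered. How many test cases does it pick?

Pick 1: T3 covers 5 new features (import, sort, preview, share, print).
Pick 2: T1 covers 1 new features (upload).
Pick 3: T2 covers 1 new features (sync).
Greedy uses 3 test cases.

3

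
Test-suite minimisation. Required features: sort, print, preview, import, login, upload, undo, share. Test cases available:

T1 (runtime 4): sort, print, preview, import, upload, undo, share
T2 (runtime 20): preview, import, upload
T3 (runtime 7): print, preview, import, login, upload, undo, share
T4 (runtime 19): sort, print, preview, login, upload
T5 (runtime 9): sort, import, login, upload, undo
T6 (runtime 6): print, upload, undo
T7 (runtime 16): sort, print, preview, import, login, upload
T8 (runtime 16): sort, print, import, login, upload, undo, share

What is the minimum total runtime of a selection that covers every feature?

T1, T3 cover every feature at runtime 4 + 7 = 11.
Any cover uses at least 2 test cases; among all covering selections none totals below 11.

11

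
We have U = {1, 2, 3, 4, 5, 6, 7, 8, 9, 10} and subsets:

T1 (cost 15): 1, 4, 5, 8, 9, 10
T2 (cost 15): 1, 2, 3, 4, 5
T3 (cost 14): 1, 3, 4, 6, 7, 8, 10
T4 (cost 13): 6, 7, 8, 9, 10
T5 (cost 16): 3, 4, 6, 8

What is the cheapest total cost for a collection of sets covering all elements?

T2, T4 cover every element at cost 15 + 13 = 28.
Any cover uses at least 2 sets; among all covering selections none totals below 28.
Greedy by coverage-per-cost would pick T3, T1, T2 for 44 — worse than the optimum 28.

28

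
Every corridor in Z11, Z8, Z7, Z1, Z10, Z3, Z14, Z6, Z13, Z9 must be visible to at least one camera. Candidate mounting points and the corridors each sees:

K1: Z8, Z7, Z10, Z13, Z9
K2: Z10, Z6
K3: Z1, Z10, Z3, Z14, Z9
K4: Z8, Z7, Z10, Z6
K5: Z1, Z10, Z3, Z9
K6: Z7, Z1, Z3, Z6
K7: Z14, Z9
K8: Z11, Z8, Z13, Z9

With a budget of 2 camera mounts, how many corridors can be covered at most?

8

Choosing K1, K3 covers {Z8, Z7, Z1, Z10, Z3, Z14, Z13, Z9} — 8 corridors.
No choice of 2 camera mounts does better; here Z11, Z6 are left uncovered.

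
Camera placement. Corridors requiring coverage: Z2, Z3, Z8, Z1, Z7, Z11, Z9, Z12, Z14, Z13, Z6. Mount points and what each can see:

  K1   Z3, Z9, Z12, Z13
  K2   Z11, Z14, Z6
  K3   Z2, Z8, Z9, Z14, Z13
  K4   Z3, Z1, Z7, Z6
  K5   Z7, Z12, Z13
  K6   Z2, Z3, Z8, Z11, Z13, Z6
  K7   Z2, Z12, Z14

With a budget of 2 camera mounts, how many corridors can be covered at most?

Choosing K3, K4 covers {Z2, Z3, Z8, Z1, Z7, Z9, Z14, Z13, Z6} — 9 corridors.
No choice of 2 camera mounts does better; here Z11, Z12 are left uncovered.

9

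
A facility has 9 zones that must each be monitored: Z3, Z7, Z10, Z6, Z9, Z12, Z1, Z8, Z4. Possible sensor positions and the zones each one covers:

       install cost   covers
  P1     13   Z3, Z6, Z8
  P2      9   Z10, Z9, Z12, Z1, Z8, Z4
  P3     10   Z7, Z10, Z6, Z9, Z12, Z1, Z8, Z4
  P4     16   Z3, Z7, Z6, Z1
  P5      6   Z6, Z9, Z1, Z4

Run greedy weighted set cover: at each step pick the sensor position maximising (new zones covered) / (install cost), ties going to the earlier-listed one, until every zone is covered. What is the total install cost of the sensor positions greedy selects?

Pick 1: P3 adds 8 new (Z7, Z10, Z6, Z9, Z12, Z1, Z8, Z4) at install cost 10 (ratio 8/10).
Pick 2: P1 adds 1 new (Z3) at install cost 13 (ratio 1/13).
Greedy total install cost: 10 + 13 = 23.

23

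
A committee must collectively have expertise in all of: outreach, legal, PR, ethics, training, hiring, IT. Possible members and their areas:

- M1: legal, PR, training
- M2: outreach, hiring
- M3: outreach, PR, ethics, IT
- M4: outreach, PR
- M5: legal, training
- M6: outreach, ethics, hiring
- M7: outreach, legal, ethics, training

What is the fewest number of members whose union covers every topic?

M1, M2, M3 together cover {outreach, legal, PR, ethics, training, hiring, IT} — every topic.
No 2 of the 7 members cover everything (all 21 pairs fall short), so 3 is minimum.

3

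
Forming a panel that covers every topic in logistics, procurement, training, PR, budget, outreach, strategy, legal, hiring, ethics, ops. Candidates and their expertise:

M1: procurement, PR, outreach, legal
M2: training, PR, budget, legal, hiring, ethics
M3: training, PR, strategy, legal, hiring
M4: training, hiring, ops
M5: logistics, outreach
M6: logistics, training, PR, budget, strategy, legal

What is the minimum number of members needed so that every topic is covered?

M1, M2, M4, M6 together cover {logistics, procurement, training, PR, budget, outreach, strategy, legal, hiring, ethics, ops} — every topic.
No 3 of the 6 members cover everything (all 20 triples fall short), so 4 is minimum.

4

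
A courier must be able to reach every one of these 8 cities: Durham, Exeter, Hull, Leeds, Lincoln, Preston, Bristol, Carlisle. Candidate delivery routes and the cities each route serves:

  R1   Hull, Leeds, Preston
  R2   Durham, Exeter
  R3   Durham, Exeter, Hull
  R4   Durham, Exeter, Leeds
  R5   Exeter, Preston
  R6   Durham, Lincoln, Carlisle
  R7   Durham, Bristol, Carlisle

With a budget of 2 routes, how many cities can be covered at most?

6

Choosing R1, R6 covers {Durham, Hull, Leeds, Lincoln, Preston, Carlisle} — 6 cities.
No choice of 2 routes does better; here Exeter, Bristol are left uncovered.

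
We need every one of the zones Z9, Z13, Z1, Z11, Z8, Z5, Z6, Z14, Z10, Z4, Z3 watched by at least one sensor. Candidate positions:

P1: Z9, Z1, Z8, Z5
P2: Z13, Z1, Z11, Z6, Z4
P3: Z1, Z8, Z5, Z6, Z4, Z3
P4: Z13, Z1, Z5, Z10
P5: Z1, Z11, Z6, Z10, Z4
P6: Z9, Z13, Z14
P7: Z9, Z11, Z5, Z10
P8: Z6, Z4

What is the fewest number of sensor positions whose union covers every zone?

P3, P5, P6 together cover {Z9, Z13, Z1, Z11, Z8, Z5, Z6, Z14, Z10, Z4, Z3} — every zone.
No 2 of the 8 sensor positions cover everything (all 28 pairs fall short), so 3 is minimum.

3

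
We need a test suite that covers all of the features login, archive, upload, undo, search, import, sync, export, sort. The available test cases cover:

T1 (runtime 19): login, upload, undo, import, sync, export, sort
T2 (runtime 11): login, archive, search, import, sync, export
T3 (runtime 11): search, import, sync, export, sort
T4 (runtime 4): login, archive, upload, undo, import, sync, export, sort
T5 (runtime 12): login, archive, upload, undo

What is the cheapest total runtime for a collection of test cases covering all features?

T2, T4 cover every feature at runtime 11 + 4 = 15.
Any cover uses at least 2 test cases; among all covering selections none totals below 15.

15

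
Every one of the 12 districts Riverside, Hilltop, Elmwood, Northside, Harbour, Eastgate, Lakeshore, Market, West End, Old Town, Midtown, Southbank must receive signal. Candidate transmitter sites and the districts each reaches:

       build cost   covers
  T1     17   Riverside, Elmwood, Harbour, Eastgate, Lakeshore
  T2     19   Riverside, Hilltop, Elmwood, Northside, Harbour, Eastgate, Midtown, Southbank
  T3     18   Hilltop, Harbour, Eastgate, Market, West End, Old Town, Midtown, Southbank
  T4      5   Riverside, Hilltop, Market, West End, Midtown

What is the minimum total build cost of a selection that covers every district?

54

T1, T2, T3 cover every district at build cost 17 + 19 + 18 = 54.
Any cover uses at least 3 transmitter sites; among all covering selections none totals below 54.
Greedy by coverage-per-build cost would pick T4, T2, T1, T3 for 59 — worse than the optimum 54.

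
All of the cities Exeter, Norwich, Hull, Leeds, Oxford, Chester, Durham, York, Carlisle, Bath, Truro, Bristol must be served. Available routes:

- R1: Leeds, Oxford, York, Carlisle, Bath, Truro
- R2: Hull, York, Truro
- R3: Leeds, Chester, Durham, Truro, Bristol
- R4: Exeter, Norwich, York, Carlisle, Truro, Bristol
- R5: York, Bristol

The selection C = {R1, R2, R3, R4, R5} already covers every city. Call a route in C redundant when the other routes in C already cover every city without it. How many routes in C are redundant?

1

Drop R1: Oxford, Bath uncovered — not redundant.
Drop R2: Hull uncovered — not redundant.
Drop R3: Chester, Durham uncovered — not redundant.
Drop R4: Exeter, Norwich uncovered — not redundant.
Drop R5: the rest still cover every city — redundant.
1 redundant: R5.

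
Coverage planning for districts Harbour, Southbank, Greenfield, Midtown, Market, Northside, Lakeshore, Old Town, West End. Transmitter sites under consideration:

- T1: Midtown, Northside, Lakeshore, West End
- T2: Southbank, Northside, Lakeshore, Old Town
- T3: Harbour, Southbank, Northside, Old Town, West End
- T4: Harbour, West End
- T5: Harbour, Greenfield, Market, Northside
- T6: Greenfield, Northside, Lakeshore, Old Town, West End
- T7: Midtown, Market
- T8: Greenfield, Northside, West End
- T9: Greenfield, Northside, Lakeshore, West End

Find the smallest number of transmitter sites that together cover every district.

3

T1, T2, T5 together cover {Harbour, Southbank, Greenfield, Midtown, Market, Northside, Lakeshore, Old Town, West End} — every district.
No 2 of the 9 transmitter sites cover everything (all 36 pairs fall short), so 3 is minimum.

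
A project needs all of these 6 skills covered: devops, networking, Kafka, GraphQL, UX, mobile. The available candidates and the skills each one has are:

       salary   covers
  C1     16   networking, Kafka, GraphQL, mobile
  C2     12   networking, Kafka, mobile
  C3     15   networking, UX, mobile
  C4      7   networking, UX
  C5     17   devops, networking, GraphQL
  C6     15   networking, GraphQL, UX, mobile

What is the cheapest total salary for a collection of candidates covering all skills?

36

C2, C4, C5 cover every skill at salary 12 + 7 + 17 = 36.
Any cover uses at least 3 candidates; among all covering selections none totals below 36.
Greedy by coverage-per-salary would pick C4, C1, C5 for 40 — worse than the optimum 36.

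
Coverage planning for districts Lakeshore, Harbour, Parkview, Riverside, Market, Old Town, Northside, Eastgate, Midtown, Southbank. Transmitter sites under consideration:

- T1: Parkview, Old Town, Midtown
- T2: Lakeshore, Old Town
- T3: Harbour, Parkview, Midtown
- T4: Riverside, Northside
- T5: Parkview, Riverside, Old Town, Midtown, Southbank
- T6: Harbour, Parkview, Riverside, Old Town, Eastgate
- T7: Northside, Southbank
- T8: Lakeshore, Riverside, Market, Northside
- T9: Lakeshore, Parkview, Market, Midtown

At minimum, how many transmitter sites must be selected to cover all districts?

T5, T6, T8 together cover {Lakeshore, Harbour, Parkview, Riverside, Market, Old Town, Northside, Eastgate, Midtown, Southbank} — every district.
No 2 of the 9 transmitter sites cover everything (all 36 pairs fall short), so 3 is minimum.

3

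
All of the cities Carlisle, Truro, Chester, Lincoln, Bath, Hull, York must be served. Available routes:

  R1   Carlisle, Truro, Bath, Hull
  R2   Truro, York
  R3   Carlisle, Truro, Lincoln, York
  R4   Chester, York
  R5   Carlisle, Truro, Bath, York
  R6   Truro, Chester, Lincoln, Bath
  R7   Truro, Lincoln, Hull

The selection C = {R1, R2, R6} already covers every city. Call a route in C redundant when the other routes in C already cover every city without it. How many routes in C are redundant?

0

Drop R1: Carlisle, Hull uncovered — not redundant.
Drop R2: York uncovered — not redundant.
Drop R6: Chester, Lincoln uncovered — not redundant.
None of the routes in C is redundant.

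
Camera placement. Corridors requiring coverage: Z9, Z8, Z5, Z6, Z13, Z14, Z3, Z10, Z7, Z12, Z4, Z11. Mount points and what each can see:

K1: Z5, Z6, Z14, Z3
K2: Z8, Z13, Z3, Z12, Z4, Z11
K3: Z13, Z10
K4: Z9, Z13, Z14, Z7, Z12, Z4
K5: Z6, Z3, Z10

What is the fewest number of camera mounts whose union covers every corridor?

K1, K2, K3, K4 together cover {Z9, Z8, Z5, Z6, Z13, Z14, Z3, Z10, Z7, Z12, Z4, Z11} — every corridor.
No 3 of the 5 camera mounts cover everything (all 10 triples fall short), so 4 is minimum.

4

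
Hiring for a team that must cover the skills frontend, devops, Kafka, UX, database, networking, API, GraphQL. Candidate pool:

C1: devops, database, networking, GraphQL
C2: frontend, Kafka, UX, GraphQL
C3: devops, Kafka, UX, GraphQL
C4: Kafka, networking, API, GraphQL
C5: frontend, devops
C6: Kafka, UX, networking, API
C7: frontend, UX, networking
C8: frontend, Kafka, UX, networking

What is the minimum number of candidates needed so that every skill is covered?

3

C1, C2, C4 together cover {frontend, devops, Kafka, UX, database, networking, API, GraphQL} — every skill.
No 2 of the 8 candidates cover everything (all 28 pairs fall short), so 3 is minimum.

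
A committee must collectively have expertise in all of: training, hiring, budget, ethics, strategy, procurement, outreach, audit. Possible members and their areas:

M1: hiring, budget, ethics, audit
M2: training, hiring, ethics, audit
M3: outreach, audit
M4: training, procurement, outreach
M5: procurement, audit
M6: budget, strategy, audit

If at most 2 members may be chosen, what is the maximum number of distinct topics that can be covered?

Choosing M1, M4 covers {training, hiring, budget, ethics, procurement, outreach, audit} — 7 topics.
No choice of 2 members does better; here strategy is left uncovered.

7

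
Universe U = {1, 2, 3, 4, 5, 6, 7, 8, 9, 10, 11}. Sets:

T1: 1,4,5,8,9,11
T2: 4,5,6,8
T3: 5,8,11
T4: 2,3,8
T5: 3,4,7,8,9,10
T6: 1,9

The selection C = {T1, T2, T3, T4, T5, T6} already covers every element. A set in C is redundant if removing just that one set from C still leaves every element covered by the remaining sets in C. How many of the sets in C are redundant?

3

Drop T1: the rest still cover every element — redundant.
Drop T2: 6 uncovered — not redundant.
Drop T3: the rest still cover every element — redundant.
Drop T4: 2 uncovered — not redundant.
Drop T5: 7, 10 uncovered — not redundant.
Drop T6: the rest still cover every element — redundant.
3 redundant: T1, T3, T6.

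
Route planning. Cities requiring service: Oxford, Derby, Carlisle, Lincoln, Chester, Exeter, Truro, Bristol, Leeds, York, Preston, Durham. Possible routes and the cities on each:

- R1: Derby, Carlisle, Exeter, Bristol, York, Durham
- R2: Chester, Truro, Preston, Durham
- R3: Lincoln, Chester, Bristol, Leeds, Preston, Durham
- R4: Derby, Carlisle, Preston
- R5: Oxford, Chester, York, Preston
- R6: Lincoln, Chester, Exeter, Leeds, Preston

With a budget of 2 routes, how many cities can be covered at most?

10

Choosing R1, R3 covers {Derby, Carlisle, Lincoln, Chester, Exeter, Bristol, Leeds, York, Preston, Durham} — 10 cities.
No choice of 2 routes does better; here Oxford, Truro are left uncovered.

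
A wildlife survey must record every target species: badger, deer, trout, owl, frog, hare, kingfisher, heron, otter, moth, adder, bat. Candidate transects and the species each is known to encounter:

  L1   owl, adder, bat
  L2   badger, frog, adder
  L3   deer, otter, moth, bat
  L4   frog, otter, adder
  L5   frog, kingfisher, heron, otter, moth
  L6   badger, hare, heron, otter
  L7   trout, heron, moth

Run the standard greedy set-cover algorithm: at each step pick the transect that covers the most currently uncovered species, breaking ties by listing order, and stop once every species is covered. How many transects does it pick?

5

Pick 1: L5 covers 5 new species (frog, kingfisher, heron, otter, moth).
Pick 2: L1 covers 3 new species (owl, adder, bat).
Pick 3: L6 covers 2 new species (badger, hare).
Pick 4: L3 covers 1 new species (deer).
Pick 5: L7 covers 1 new species (trout).
Greedy uses 5 transects.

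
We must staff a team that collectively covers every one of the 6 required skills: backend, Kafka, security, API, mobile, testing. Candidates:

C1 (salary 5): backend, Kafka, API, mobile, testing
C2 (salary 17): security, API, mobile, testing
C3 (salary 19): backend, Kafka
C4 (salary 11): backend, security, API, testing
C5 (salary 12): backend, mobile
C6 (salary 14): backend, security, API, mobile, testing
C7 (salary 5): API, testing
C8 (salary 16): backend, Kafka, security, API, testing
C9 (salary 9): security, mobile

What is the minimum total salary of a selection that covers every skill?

14

C1, C9 cover every skill at salary 5 + 9 = 14.
Any cover uses at least 2 candidates; among all covering selections none totals below 14.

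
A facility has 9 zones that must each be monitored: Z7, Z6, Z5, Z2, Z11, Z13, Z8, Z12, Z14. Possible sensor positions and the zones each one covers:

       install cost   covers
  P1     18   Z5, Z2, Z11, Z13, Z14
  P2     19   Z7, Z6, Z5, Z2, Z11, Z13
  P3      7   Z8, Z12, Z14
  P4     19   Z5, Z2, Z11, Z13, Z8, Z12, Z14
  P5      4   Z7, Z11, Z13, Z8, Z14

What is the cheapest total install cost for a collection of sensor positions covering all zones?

P2, P3 cover every zone at install cost 19 + 7 = 26.
Any cover uses at least 2 sensor positions; among all covering selections none totals below 26.
Greedy by coverage-per-install cost would pick P5, P2, P3 for 30 — worse than the optimum 26.

26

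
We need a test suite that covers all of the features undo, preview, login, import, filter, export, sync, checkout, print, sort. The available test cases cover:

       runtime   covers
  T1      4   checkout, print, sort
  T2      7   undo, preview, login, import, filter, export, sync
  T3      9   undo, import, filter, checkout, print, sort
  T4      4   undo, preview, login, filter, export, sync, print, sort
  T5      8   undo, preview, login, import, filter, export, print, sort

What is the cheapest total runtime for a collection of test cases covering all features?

T1, T2 cover every feature at runtime 4 + 7 = 11.
Any cover uses at least 2 test cases; among all covering selections none totals below 11.
Greedy by coverage-per-runtime would pick T4, T1, T2 for 15 — worse than the optimum 11.

11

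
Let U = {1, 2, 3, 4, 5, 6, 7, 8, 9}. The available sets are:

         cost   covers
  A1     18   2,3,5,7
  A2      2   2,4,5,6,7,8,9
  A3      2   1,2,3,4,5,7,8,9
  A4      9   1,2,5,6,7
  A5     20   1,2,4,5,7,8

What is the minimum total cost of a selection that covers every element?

4

A2, A3 cover every element at cost 2 + 2 = 4.
Any cover uses at least 2 sets; among all covering selections none totals below 4.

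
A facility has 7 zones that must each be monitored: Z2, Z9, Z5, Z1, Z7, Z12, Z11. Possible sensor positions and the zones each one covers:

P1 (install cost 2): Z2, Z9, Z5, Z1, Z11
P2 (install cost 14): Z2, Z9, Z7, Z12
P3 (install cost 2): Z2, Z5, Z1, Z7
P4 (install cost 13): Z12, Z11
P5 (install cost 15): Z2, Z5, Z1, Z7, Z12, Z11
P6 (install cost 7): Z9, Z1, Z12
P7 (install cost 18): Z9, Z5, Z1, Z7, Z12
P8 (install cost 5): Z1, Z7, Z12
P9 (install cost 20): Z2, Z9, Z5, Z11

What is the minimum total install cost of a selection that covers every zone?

7

P1, P8 cover every zone at install cost 2 + 5 = 7.
Any cover uses at least 2 sensor positions; among all covering selections none totals below 7.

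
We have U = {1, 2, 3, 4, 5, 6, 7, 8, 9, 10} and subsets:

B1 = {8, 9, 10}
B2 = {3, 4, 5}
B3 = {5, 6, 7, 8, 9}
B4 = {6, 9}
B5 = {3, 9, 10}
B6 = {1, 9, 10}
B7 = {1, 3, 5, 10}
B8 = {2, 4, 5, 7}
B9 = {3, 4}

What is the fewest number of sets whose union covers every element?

3

B3, B7, B8 together cover {1, 2, 3, 4, 5, 6, 7, 8, 9, 10} — every element.
No 2 of the 9 sets cover everything (all 36 pairs fall short), so 3 is minimum.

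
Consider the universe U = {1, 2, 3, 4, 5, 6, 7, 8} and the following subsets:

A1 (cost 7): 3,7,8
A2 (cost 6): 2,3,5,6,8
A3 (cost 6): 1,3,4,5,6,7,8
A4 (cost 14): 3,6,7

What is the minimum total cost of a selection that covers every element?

A2, A3 cover every element at cost 6 + 6 = 12.
Any cover uses at least 2 sets; among all covering selections none totals below 12.

12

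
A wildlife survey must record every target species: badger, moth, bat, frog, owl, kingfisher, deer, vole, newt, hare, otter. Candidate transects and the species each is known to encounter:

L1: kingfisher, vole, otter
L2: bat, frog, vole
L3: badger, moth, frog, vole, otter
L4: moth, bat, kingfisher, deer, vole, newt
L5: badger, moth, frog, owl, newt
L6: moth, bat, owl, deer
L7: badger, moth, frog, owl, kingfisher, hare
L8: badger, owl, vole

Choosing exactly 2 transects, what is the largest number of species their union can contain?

Choosing L4, L7 covers {badger, moth, bat, frog, owl, kingfisher, deer, vole, newt, hare} — 10 species.
No choice of 2 transects does better; here otter is left uncovered.

10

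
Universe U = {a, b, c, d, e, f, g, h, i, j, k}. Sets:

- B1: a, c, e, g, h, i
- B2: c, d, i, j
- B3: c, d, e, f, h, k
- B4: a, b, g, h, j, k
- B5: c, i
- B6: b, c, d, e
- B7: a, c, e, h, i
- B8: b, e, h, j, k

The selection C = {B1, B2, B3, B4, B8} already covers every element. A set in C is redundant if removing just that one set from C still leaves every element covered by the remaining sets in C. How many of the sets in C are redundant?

4

Drop B1: the rest still cover every element — redundant.
Drop B2: the rest still cover every element — redundant.
Drop B3: f uncovered — not redundant.
Drop B4: the rest still cover every element — redundant.
Drop B8: the rest still cover every element — redundant.
4 redundant: B1, B2, B4, B8.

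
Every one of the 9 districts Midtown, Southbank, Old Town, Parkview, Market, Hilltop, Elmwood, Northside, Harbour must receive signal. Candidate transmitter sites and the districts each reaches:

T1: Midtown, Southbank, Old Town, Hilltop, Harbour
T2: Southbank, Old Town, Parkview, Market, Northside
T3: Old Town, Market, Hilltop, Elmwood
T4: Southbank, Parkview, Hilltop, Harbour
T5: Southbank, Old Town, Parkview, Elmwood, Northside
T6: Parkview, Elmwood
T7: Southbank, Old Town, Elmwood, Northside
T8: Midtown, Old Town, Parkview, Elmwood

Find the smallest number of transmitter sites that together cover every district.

3

T1, T2, T3 together cover {Midtown, Southbank, Old Town, Parkview, Market, Hilltop, Elmwood, Northside, Harbour} — every district.
No 2 of the 8 transmitter sites cover everything (all 28 pairs fall short), so 3 is minimum.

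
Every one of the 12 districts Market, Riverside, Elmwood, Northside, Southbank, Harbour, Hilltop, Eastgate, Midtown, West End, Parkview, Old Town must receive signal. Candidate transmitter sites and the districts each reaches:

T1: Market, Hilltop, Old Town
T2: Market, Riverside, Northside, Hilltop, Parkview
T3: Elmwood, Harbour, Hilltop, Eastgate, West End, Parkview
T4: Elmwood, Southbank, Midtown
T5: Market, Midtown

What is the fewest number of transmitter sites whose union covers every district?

4

T1, T2, T3, T4 together cover {Market, Riverside, Elmwood, Northside, Southbank, Harbour, Hilltop, Eastgate, Midtown, West End, Parkview, Old Town} — every district.
No 3 of the 5 transmitter sites cover everything (all 10 triples fall short), so 4 is minimum.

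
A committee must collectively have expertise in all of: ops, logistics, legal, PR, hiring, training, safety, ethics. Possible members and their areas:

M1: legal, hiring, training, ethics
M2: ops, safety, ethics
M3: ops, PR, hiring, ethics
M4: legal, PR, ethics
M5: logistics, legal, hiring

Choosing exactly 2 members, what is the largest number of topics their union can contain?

6

Choosing M1, M2 covers {ops, legal, hiring, training, safety, ethics} — 6 topics.
No choice of 2 members does better; here logistics, PR are left uncovered.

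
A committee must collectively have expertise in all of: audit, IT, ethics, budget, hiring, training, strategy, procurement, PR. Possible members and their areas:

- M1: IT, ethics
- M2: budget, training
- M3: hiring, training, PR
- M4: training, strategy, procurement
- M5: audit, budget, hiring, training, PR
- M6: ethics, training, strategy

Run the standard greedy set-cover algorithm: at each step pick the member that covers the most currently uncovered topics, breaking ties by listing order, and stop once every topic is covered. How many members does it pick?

3

Pick 1: M5 covers 5 new topics (audit, budget, hiring, training, PR).
Pick 2: M1 covers 2 new topics (IT, ethics).
Pick 3: M4 covers 2 new topics (strategy, procurement).
Greedy uses 3 members.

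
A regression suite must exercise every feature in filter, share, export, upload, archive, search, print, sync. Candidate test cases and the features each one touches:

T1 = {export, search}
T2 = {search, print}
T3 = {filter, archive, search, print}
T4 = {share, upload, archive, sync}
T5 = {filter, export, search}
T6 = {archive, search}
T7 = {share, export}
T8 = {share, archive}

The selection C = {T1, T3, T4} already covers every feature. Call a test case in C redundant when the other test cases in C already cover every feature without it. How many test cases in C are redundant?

0

Drop T1: export uncovered — not redundant.
Drop T3: filter, print uncovered — not redundant.
Drop T4: share, upload, sync uncovered — not redundant.
None of the test cases in C is redundant.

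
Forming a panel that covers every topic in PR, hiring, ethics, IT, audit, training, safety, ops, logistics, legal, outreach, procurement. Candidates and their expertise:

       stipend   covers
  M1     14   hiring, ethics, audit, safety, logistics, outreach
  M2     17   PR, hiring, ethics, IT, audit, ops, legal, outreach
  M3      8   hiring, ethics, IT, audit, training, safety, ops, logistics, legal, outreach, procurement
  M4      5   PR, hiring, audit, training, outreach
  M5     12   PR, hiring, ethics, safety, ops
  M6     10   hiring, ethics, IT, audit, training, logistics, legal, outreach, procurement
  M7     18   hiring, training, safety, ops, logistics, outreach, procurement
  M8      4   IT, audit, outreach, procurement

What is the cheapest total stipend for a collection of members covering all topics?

13

M3, M4 cover every topic at stipend 8 + 5 = 13.
Any cover uses at least 2 members; among all covering selections none totals below 13.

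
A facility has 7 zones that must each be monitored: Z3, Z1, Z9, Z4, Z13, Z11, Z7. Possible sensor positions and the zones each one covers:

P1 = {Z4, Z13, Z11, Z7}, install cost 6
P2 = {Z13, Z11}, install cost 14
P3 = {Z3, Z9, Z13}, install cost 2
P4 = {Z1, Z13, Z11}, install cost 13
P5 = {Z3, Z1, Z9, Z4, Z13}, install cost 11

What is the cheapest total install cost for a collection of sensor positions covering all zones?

17

P1, P5 cover every zone at install cost 6 + 11 = 17.
Any cover uses at least 2 sensor positions; among all covering selections none totals below 17.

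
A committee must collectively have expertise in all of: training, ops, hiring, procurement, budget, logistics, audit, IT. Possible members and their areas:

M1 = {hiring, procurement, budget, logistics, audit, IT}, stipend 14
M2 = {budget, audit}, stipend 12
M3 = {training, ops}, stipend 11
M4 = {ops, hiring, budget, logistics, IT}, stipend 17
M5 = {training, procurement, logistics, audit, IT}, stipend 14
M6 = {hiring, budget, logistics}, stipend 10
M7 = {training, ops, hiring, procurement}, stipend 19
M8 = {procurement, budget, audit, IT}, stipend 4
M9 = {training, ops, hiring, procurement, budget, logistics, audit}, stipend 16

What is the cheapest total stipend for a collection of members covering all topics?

M8, M9 cover every topic at stipend 4 + 16 = 20.
Any cover uses at least 2 members; among all covering selections none totals below 20.

20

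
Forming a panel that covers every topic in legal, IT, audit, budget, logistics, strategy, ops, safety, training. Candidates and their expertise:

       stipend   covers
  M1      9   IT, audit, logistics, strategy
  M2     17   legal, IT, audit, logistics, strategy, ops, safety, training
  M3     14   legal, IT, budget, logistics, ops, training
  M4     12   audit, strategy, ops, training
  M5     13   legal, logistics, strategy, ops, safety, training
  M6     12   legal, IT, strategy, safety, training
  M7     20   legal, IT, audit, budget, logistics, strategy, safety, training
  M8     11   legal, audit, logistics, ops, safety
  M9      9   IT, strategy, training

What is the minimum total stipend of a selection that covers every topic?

M2, M3 cover every topic at stipend 17 + 14 = 31.
Any cover uses at least 2 members; among all covering selections none totals below 31.

31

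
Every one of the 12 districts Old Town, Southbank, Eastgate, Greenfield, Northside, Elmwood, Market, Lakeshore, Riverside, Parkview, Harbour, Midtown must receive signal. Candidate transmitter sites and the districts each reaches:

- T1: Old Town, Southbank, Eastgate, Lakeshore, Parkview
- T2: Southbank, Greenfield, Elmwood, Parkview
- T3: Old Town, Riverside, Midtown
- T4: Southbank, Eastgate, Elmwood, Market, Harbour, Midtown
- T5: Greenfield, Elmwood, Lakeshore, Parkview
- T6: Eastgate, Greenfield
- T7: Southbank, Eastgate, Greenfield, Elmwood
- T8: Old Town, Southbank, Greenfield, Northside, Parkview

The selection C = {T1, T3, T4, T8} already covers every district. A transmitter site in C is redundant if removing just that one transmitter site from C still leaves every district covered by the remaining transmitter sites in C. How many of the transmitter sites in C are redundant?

Drop T1: Lakeshore uncovered — not redundant.
Drop T3: Riverside uncovered — not redundant.
Drop T4: Elmwood, Market, Harbour uncovered — not redundant.
Drop T8: Greenfield, Northside uncovered — not redundant.
None of the transmitter sites in C is redundant.

0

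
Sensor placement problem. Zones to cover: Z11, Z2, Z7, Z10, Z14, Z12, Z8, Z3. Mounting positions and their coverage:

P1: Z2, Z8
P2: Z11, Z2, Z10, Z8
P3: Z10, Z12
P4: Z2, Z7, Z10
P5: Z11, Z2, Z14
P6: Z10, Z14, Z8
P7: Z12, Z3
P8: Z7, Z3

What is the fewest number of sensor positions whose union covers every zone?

P1, P3, P5, P8 together cover {Z11, Z2, Z7, Z10, Z14, Z12, Z8, Z3} — every zone.
No 3 of the 8 sensor positions cover everything (all 56 triples fall short), so 4 is minimum.

4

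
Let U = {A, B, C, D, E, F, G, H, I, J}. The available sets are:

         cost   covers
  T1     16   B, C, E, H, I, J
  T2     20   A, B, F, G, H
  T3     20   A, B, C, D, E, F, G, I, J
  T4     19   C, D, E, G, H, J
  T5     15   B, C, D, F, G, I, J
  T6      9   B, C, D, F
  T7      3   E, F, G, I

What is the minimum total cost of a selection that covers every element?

T1, T3 cover every element at cost 16 + 20 = 36.
Any cover uses at least 2 sets; among all covering selections none totals below 36.
Greedy by coverage-per-cost would pick T7, T6, T1, T2 for 48 — worse than the optimum 36.

36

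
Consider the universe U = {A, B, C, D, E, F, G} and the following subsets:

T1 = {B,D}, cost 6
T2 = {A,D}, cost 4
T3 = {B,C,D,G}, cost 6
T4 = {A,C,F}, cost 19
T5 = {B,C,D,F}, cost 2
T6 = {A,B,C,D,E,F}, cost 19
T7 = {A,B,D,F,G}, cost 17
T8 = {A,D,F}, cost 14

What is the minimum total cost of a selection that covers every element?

25

T3, T6 cover every element at cost 6 + 19 = 25.
Any cover uses at least 2 sets; among all covering selections none totals below 25.
Greedy by coverage-per-cost would pick T5, T2, T3, T6 for 31 — worse than the optimum 25.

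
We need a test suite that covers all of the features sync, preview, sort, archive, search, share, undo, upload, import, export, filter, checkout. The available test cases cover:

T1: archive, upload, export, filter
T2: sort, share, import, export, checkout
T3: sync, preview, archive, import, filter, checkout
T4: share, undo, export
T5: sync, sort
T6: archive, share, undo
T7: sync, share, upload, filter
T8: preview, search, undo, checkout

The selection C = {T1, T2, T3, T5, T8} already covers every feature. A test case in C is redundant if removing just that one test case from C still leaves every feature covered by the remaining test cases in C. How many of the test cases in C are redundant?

2

Drop T1: upload uncovered — not redundant.
Drop T2: share uncovered — not redundant.
Drop T3: the rest still cover every feature — redundant.
Drop T5: the rest still cover every feature — redundant.
Drop T8: search, undo uncovered — not redundant.
2 redundant: T3, T5.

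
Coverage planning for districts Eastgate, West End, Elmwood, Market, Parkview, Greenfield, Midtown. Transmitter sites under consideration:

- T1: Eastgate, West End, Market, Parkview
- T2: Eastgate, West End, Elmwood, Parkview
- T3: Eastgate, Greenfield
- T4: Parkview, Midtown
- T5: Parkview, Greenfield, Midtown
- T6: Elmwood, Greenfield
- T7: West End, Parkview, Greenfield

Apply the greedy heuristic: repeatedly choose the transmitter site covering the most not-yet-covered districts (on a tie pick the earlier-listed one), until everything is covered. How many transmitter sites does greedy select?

3

Pick 1: T1 covers 4 new districts (Eastgate, West End, Market, Parkview).
Pick 2: T5 covers 2 new districts (Greenfield, Midtown).
Pick 3: T2 covers 1 new districts (Elmwood).
Greedy uses 3 transmitter sites.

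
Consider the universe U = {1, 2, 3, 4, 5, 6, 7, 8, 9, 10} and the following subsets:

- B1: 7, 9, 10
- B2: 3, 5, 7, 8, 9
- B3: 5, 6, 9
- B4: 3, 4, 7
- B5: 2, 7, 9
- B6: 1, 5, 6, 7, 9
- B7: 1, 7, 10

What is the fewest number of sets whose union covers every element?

B1, B2, B4, B5, B6 together cover {1, 2, 3, 4, 5, 6, 7, 8, 9, 10} — every element.
No 4 of the 7 sets cover everything (all 35 size-4 selections fall short), so 5 is minimum.

5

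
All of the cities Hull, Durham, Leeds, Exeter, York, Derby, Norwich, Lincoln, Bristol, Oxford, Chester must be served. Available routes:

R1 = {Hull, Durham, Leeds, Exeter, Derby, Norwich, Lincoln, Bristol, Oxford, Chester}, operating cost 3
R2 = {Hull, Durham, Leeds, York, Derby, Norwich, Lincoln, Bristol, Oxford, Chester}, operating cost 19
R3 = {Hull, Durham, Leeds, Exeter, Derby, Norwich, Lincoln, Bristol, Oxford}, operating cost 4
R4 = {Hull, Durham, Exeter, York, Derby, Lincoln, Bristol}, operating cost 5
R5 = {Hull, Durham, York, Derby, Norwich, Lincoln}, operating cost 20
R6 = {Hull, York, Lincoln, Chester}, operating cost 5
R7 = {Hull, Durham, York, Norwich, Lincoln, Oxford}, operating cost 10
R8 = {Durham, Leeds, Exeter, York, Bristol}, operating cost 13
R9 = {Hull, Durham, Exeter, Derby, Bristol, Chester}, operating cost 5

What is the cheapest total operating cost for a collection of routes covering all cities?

R1, R4 cover every city at operating cost 3 + 5 = 8.
Any cover uses at least 2 routes; among all covering selections none totals below 8.

8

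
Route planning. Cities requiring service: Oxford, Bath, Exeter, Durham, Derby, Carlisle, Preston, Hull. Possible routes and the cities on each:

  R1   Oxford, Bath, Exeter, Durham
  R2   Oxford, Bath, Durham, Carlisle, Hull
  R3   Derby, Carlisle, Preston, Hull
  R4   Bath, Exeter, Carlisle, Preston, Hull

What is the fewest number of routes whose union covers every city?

R1, R3 together cover {Oxford, Bath, Exeter, Durham, Derby, Carlisle, Preston, Hull} — every city.
No single route contains all 8 cities, so 2 is optimal.
Greedy (largest uncovered first) would take R2, R3, R1 — 3 routes — but 2 suffice.

2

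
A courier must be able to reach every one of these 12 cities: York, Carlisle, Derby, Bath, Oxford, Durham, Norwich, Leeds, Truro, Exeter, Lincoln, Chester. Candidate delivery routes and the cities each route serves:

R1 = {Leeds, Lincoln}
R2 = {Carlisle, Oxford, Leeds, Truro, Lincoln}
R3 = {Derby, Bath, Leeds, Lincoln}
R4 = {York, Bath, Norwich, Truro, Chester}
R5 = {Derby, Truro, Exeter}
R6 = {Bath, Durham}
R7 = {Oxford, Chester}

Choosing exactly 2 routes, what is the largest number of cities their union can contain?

Choosing R2, R4 covers {York, Carlisle, Bath, Oxford, Norwich, Leeds, Truro, Lincoln, Chester} — 9 cities.
No choice of 2 routes does better; here Derby, Durham, Exeter are left uncovered.

9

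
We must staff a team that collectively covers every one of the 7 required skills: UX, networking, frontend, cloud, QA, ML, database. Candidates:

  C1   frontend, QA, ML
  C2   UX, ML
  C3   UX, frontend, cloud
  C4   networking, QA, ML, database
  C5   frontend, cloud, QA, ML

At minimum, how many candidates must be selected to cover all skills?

C3, C4 together cover {UX, networking, frontend, cloud, QA, ML, database} — every skill.
No single candidate contains all 7 skills, so 2 is optimal.

2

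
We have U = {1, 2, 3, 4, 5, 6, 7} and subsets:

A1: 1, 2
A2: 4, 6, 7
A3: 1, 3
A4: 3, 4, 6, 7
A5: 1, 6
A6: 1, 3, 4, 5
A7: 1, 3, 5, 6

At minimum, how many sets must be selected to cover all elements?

A1, A2, A6 together cover {1, 2, 3, 4, 5, 6, 7} — every element.
No 2 of the 7 sets cover everything (all 21 pairs fall short), so 3 is minimum.

3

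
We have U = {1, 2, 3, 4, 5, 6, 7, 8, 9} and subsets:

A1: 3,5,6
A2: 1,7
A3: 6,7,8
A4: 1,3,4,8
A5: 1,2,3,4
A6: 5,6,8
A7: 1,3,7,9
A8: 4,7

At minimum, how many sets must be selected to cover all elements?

A5, A6, A7 together cover {1, 2, 3, 4, 5, 6, 7, 8, 9} — every element.
No 2 of the 8 sets cover everything (all 28 pairs fall short), so 3 is minimum.

3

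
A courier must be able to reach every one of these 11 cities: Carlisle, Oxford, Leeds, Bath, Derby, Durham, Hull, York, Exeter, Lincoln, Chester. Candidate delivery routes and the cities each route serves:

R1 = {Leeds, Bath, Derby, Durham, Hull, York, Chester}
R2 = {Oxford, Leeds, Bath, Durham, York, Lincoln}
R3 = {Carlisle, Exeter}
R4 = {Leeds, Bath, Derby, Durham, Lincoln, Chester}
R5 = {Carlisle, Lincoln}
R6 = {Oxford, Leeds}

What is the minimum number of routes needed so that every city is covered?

R1, R2, R3 together cover {Carlisle, Oxford, Leeds, Bath, Derby, Durham, Hull, York, Exeter, Lincoln, Chester} — every city.
No 2 of the 6 routes cover everything (all 15 pairs fall short), so 3 is minimum.

3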